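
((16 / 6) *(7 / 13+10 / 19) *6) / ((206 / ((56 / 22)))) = 58912 / 279851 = 0.21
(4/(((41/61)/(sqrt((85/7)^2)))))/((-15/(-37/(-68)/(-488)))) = 37/6888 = 0.01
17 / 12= 1.42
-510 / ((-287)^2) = -510 / 82369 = -0.01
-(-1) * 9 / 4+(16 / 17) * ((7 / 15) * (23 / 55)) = 136529 / 56100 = 2.43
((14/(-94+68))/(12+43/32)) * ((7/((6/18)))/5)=-672/3965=-0.17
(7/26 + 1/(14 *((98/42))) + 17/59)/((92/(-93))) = -1027557/1728818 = -0.59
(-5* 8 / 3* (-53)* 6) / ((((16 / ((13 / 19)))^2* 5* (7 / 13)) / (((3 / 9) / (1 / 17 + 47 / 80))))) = 9897485 / 6663699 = 1.49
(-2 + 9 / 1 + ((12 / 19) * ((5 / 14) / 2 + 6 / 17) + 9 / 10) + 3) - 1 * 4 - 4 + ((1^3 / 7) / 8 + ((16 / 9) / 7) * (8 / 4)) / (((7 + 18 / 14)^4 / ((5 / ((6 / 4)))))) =44711928506531 / 13816762626240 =3.24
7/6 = 1.17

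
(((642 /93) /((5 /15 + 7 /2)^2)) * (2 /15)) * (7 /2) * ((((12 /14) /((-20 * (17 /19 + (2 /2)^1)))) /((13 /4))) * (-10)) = 16264 /1065935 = 0.02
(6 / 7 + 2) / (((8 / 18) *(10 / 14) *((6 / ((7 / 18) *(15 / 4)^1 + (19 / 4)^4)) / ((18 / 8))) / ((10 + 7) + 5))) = 38816217 / 1024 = 37906.46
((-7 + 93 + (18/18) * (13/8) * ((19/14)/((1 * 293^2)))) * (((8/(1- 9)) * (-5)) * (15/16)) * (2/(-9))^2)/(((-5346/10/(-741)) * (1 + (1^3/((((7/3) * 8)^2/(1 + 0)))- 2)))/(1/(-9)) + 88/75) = 99285161259375/38142306437059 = 2.60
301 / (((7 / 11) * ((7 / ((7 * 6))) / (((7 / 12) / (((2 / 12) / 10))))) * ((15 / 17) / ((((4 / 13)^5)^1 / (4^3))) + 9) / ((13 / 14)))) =8362640 / 1857281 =4.50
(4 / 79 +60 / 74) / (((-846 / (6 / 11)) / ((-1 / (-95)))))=-2518 / 430689435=-0.00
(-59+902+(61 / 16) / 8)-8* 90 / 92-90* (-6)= 4049915 / 2944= 1375.65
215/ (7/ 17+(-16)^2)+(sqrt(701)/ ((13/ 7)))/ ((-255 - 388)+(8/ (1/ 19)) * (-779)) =3655/ 4359 - 7 * sqrt(701)/ 1547663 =0.84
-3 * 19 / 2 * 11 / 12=-209 / 8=-26.12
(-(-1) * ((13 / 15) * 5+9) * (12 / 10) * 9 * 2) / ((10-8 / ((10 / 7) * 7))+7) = 160 / 9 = 17.78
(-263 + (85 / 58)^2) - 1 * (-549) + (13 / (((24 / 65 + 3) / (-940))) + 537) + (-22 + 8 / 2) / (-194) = -200213558285 / 71461452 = -2801.70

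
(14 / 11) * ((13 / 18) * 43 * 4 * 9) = 15652 / 11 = 1422.91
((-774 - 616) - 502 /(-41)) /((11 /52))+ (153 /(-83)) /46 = -11214970571 /1721918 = -6513.07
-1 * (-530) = 530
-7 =-7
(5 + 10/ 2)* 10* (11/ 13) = 1100/ 13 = 84.62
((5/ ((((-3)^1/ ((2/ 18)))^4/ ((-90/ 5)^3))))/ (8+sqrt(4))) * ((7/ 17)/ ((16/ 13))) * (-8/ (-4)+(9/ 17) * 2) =-1183/ 210681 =-0.01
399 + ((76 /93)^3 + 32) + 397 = 666446572 /804357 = 828.55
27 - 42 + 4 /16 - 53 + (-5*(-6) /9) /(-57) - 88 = -155.81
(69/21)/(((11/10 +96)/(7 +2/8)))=3335/13594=0.25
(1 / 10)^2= 1 / 100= 0.01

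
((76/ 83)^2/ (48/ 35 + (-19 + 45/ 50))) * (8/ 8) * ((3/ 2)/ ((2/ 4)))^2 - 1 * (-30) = 238371690/ 8067019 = 29.55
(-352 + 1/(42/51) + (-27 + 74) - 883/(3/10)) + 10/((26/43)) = -1763897/546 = -3230.58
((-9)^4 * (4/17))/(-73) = -26244/1241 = -21.15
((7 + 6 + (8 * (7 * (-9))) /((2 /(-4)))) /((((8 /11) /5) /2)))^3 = 2766848123810.55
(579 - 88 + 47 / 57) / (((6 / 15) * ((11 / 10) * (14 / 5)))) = 1752125 / 4389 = 399.21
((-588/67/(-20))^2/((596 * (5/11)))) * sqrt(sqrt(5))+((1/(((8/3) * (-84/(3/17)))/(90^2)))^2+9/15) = 237699 * 5^(1/4)/334430500+187247037/4531520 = 41.32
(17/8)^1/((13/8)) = 1.31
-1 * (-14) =14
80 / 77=1.04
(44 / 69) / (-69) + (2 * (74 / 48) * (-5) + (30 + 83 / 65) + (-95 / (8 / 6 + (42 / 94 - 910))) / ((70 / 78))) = 17718154414841 / 1109633796180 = 15.97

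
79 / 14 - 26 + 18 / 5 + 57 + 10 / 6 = 8801 / 210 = 41.91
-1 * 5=-5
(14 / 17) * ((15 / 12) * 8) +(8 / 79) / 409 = 4523676 / 549287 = 8.24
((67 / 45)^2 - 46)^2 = 7860772921 / 4100625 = 1916.97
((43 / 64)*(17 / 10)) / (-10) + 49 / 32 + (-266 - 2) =-1706131 / 6400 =-266.58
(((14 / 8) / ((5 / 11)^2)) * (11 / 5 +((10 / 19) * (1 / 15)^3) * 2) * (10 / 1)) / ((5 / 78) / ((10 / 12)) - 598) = -310719409 / 996887250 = -0.31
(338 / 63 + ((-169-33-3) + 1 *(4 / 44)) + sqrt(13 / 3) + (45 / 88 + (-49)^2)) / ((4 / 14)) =7 *sqrt(39) / 6 + 12207707 / 1584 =7714.17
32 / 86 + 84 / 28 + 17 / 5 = 1456 / 215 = 6.77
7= 7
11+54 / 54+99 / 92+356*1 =33955 / 92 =369.08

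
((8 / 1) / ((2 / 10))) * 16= 640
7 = 7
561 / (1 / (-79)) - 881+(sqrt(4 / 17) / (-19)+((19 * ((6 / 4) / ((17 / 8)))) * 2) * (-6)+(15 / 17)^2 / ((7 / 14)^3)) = -13107512 / 289 - 2 * sqrt(17) / 323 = -45354.74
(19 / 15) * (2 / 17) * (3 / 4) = 19 / 170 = 0.11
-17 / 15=-1.13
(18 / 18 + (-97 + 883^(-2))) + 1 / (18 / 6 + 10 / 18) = -2388187375 / 24950048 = -95.72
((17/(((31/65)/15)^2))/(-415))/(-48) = 1077375/1276208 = 0.84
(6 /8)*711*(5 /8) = 10665 /32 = 333.28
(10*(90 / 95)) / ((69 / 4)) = 0.55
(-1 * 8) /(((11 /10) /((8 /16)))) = -40 /11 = -3.64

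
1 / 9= 0.11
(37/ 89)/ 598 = 37/ 53222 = 0.00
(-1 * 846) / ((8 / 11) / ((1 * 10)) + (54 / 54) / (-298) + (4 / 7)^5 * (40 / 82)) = -9554838996780 / 1119159119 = -8537.52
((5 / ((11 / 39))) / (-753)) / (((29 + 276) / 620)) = -8060 / 168421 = -0.05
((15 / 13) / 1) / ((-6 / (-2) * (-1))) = -5 / 13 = -0.38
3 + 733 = 736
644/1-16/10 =3212/5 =642.40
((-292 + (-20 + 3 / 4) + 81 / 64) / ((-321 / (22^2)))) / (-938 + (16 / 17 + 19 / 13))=-16076203 / 32180464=-0.50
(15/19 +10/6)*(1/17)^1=140/969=0.14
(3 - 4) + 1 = 0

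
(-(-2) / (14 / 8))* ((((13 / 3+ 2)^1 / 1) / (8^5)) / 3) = 19 / 258048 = 0.00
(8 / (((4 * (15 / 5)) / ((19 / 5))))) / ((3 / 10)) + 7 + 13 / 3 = 178 / 9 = 19.78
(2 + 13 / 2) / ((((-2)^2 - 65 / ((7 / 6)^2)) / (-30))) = 12495 / 2144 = 5.83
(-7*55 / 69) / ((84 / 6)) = -55 / 138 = -0.40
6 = 6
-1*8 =-8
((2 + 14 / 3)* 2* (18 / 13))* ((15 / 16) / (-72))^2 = 125 / 39936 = 0.00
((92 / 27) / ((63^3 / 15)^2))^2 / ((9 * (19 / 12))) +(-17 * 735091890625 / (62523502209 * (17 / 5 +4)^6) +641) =3298158386441482843170869110741562032 / 5145342666584072785478927308306377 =641.00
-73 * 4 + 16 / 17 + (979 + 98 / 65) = 761841 / 1105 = 689.45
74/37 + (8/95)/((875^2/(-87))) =145468054/72734375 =2.00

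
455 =455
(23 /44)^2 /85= 529 /164560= 0.00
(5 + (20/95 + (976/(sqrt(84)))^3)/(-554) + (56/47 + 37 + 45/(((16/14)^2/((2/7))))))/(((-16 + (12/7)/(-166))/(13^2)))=-41219760561343/73630464704 + 407534398336 * sqrt(21)/81164601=22449.68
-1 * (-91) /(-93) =-91 /93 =-0.98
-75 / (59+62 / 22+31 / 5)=-1375 / 1247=-1.10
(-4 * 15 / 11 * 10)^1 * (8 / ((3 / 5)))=-727.27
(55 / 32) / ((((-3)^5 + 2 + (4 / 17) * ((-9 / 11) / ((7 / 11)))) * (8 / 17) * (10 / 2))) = -22253 / 7351040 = -0.00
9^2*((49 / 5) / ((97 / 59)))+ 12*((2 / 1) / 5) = 236499 / 485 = 487.63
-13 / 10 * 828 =-5382 / 5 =-1076.40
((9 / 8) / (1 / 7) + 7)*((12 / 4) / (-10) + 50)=739.29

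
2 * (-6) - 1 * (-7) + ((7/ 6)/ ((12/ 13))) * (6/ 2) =-29/ 24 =-1.21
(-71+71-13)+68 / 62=-369 / 31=-11.90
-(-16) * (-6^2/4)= -144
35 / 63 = 5 / 9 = 0.56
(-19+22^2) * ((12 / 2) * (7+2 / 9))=20150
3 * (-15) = -45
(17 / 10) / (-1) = -17 / 10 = -1.70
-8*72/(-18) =32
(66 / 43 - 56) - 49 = -4449 / 43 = -103.47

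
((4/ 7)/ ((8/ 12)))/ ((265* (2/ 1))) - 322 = -597307/ 1855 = -322.00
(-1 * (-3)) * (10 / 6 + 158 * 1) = 479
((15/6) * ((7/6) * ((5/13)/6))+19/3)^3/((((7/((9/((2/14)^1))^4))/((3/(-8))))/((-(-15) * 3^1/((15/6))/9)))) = -2105173982826747/4499456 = -467873001.28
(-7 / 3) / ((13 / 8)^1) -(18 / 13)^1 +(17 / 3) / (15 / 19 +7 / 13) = 6169 / 4264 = 1.45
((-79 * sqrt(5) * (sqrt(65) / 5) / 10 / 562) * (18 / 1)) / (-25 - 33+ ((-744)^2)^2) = -711 * sqrt(13) / 860989910098780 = -0.00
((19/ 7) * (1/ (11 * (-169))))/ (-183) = 19/ 2381379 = 0.00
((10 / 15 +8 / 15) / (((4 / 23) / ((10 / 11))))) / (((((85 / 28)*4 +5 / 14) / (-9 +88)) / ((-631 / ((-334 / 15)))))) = 10318743 / 9185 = 1123.43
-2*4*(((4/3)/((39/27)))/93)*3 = -96/403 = -0.24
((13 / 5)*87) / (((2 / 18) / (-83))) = -844857 / 5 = -168971.40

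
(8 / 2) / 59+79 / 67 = 1.25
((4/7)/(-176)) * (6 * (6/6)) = -3/154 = -0.02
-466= -466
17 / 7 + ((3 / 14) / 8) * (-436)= -37 / 4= -9.25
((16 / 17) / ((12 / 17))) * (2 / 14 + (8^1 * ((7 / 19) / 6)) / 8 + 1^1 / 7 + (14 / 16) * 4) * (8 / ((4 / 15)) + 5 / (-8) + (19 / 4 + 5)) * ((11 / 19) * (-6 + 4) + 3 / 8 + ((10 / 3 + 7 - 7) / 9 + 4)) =7073738965 / 9824976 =719.98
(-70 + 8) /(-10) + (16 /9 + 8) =719 /45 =15.98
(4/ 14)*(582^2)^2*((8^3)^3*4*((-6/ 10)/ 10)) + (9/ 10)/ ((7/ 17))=-369583916367659138307/ 350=-1055954046764740395.16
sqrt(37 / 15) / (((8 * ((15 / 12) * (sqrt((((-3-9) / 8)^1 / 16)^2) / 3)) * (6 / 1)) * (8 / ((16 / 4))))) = 4 * sqrt(555) / 225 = 0.42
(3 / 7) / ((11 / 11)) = 3 / 7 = 0.43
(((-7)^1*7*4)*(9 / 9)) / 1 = -196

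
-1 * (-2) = 2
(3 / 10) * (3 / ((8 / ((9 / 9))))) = 9 / 80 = 0.11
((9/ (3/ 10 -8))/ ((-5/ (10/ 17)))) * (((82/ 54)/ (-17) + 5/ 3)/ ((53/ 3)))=14480/ 1179409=0.01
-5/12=-0.42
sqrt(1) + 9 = 10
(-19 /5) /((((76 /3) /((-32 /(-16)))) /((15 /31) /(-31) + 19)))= -27366 /4805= -5.70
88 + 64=152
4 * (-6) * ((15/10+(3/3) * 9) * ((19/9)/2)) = -266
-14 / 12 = -7 / 6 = -1.17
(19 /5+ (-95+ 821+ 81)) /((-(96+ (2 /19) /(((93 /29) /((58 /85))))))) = -60889053 /7211042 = -8.44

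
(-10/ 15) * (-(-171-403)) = -1148/ 3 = -382.67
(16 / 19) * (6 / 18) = 16 / 57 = 0.28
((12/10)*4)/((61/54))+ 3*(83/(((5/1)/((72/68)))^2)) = 15.42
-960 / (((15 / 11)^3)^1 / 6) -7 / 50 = -340757 / 150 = -2271.71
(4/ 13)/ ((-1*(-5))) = 4/ 65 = 0.06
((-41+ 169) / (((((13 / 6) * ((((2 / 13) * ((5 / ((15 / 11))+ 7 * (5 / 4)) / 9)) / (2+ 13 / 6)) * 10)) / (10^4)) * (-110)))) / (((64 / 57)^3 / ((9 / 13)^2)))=-253135681875 / 70909696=-3569.83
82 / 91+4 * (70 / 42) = 2066 / 273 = 7.57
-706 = -706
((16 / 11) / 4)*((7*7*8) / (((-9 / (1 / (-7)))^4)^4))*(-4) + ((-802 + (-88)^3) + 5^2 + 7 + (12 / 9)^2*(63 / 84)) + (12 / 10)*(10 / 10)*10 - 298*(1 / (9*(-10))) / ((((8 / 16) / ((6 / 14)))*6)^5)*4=-47156912665794430748089591697983522 / 69121857559388144291592075495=-682228.67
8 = 8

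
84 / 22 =3.82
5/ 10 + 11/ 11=3/ 2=1.50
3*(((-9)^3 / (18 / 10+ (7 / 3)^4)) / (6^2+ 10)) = -885735 / 585764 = -1.51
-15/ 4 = -3.75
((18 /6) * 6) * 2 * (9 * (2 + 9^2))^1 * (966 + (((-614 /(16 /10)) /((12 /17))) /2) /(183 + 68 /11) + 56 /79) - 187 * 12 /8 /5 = 170699027699469 /6575960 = 25958039.24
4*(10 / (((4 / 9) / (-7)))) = -630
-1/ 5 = -0.20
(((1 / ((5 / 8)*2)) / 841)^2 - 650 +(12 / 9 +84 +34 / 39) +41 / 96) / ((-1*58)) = 4143977054369 / 426631899200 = 9.71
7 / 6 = 1.17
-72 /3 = -24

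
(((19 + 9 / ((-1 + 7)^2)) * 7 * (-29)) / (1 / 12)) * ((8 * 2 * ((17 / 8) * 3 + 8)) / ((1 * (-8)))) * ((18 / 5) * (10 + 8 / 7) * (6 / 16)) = 162243081 / 8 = 20280385.12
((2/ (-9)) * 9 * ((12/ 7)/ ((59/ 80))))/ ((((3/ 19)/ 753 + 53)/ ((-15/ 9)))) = 7630400/ 52194527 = 0.15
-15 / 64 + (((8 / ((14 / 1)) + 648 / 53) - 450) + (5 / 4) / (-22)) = -114266263 / 261184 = -437.49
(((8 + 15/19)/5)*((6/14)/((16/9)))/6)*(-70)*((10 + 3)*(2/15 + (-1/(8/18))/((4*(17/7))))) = 2611713/413440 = 6.32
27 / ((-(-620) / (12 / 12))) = 27 / 620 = 0.04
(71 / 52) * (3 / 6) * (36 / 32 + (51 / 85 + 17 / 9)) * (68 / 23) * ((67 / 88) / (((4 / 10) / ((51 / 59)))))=1788579673 / 149031168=12.00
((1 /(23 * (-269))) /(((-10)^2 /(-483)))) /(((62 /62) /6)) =63 /13450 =0.00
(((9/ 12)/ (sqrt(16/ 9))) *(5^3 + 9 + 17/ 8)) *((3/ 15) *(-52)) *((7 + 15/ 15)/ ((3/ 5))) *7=-297297/ 4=-74324.25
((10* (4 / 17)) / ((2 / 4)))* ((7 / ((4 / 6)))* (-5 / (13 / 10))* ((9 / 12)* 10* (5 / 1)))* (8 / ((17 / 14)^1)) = -176400000 / 3757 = -46952.36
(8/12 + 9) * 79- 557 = 620/3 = 206.67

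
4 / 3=1.33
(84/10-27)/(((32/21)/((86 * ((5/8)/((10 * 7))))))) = -11997/1280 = -9.37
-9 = -9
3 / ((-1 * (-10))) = 3 / 10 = 0.30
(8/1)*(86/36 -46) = -3140/9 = -348.89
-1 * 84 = -84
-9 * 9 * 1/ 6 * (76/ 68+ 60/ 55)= -11151/ 374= -29.82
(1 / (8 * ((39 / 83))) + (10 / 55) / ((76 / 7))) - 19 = -1220513 / 65208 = -18.72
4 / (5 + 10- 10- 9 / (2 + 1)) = 2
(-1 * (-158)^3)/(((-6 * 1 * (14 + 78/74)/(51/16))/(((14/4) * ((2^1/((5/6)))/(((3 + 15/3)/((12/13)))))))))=-19537656453/144820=-134909.93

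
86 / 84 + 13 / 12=59 / 28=2.11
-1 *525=-525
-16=-16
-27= -27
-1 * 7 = -7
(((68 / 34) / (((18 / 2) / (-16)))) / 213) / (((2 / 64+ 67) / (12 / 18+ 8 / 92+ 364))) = -180224 / 1984095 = -0.09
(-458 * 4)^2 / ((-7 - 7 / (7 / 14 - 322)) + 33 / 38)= -82005977216 / 149287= -549317.60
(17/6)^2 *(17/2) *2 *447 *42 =5124259/2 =2562129.50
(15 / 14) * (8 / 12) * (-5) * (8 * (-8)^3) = 102400 / 7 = 14628.57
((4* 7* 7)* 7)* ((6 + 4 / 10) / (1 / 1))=43904 / 5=8780.80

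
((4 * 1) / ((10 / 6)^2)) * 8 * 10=115.20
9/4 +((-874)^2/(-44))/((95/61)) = -2451949/220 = -11145.22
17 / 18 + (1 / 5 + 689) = 690.14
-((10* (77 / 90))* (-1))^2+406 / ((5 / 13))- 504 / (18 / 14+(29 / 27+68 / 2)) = 336950572 / 347895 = 968.54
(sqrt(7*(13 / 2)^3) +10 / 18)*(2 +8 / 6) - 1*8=-166 / 27 +65*sqrt(182) / 6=140.00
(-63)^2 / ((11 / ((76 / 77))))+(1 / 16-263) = 180425 / 1936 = 93.19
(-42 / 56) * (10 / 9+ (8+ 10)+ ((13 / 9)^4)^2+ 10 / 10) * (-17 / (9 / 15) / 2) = 71461544675 / 172186884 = 415.02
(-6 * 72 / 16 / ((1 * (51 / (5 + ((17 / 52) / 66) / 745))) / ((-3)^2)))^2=119144992936951881 / 209924166337600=567.56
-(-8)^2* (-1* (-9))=-576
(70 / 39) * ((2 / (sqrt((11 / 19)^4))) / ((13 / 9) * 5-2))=151620 / 73931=2.05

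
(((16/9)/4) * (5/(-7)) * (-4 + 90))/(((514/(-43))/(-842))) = -31137160/16191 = -1923.12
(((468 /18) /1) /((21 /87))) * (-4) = -430.86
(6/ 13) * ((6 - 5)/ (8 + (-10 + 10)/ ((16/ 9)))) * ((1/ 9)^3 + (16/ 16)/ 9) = 41/ 6318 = 0.01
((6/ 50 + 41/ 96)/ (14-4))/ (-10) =-1313/ 240000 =-0.01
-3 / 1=-3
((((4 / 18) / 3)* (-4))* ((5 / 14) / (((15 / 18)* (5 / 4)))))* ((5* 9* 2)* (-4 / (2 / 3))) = 384 / 7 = 54.86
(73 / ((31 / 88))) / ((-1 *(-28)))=1606 / 217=7.40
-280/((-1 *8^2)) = 4.38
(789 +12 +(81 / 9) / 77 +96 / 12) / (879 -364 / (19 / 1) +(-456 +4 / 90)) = 53268210 / 26589871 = 2.00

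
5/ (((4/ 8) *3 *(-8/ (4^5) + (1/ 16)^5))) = -10485760/ 24573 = -426.72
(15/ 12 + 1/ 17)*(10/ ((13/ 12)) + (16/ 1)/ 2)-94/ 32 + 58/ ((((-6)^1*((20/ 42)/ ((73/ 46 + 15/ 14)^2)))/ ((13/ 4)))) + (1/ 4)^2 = -446.57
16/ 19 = 0.84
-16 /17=-0.94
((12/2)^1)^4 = 1296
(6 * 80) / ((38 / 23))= 5520 / 19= 290.53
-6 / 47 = -0.13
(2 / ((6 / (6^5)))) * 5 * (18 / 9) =25920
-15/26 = -0.58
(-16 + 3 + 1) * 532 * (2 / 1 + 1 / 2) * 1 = -15960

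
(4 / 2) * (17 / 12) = 2.83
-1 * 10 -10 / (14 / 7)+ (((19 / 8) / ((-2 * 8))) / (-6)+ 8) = -5357 / 768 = -6.98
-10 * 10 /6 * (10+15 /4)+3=-1357 /6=-226.17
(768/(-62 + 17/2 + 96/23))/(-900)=2944/170175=0.02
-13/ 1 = -13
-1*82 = -82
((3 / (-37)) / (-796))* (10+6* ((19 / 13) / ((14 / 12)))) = 0.00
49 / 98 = 1 / 2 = 0.50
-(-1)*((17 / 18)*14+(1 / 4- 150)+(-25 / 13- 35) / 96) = -64075 / 468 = -136.91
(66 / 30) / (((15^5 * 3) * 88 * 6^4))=1 / 118098000000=0.00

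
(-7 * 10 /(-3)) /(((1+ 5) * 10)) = 7 /18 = 0.39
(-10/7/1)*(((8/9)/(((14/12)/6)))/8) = -40/49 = -0.82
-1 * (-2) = 2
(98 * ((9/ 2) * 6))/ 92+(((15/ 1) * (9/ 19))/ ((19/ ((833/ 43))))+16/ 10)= 134261759/ 3570290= 37.61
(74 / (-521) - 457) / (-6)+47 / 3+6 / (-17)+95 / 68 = 3291301 / 35428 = 92.90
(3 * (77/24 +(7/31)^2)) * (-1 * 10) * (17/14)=-912815/7688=-118.73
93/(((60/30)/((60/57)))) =930/19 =48.95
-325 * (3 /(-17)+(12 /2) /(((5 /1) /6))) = -38805 /17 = -2282.65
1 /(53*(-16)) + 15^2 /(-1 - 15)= -5963 /424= -14.06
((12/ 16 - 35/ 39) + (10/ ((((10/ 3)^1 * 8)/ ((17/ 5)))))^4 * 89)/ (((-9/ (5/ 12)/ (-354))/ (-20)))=-1384570267589/ 17971200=-77043.84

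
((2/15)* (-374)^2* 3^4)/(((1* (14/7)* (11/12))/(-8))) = -32959872/5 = -6591974.40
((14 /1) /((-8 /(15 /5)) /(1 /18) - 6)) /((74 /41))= -287 /1998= -0.14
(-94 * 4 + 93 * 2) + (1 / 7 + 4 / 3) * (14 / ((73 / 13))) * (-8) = -48058 / 219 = -219.44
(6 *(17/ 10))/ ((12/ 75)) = 255/ 4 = 63.75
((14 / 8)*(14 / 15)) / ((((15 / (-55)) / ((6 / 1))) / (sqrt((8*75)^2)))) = -21560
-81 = -81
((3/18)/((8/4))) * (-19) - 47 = -583/12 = -48.58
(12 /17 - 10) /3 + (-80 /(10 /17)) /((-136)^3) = -171901 /55488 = -3.10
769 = 769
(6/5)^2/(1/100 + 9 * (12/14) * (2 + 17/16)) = 288/4727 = 0.06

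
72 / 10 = 7.20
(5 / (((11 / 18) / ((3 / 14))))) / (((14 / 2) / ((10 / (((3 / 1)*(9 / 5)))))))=250 / 539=0.46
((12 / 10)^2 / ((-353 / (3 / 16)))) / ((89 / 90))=-243 / 314170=-0.00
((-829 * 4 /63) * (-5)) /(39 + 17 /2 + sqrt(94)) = 3150200 /544887- 66320 * sqrt(94) /544887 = 4.60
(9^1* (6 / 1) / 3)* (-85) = -1530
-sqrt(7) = -2.65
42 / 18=7 / 3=2.33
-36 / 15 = -12 / 5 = -2.40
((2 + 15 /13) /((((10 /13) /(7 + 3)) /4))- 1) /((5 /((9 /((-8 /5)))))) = -1467 /8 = -183.38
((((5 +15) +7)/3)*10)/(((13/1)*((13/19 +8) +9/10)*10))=570/7891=0.07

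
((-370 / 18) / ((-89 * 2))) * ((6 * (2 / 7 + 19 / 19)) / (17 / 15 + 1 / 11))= 91575 / 125846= 0.73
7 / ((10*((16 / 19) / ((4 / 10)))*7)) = 19 / 400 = 0.05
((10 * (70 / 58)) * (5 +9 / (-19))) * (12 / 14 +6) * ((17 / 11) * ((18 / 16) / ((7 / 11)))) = 3947400 / 3857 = 1023.44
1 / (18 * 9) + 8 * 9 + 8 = 12961 / 162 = 80.01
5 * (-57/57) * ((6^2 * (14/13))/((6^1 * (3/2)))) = -280/13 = -21.54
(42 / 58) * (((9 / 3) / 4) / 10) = 63 / 1160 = 0.05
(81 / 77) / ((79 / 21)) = 243 / 869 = 0.28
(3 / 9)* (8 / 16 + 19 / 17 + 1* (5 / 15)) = 199 / 306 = 0.65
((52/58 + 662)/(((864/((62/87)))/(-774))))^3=-45084185946923031/594823321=-75794247.39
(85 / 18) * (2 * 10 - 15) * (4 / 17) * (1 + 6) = 350 / 9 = 38.89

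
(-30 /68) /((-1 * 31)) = 15 /1054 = 0.01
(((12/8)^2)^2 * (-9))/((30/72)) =-109.35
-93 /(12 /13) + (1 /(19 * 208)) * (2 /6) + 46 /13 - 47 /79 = -91607813 /936624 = -97.81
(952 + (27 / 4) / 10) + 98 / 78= 1488133 / 1560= 953.93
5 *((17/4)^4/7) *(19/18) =7934495/32256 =245.99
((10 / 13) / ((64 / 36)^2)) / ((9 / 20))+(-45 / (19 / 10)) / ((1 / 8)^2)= -11976525 / 7904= -1515.25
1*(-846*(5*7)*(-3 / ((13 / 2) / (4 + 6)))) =1776600 / 13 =136661.54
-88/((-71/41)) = 3608/71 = 50.82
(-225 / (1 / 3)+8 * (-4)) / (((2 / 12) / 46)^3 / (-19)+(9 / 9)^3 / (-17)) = 4801193199936 / 399466961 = 12019.00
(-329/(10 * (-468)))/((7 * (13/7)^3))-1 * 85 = -873950479/10281960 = -85.00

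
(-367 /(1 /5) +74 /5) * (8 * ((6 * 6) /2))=-1310544 /5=-262108.80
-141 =-141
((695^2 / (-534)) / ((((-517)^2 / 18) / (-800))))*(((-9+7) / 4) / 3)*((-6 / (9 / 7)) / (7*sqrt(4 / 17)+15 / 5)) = -45983980000 / 1022915003+37869160000*sqrt(17) / 3068745009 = 5.93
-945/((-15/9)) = 567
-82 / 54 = -41 / 27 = -1.52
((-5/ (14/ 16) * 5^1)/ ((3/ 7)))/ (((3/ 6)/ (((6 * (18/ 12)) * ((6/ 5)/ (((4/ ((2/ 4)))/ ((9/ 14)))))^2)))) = -2187/ 196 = -11.16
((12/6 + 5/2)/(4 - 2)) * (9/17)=81/68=1.19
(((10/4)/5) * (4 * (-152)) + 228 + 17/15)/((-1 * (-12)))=-1123/180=-6.24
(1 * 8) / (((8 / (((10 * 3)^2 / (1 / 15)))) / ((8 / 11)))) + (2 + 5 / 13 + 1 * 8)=1405485 / 143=9828.57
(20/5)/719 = 0.01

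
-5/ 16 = -0.31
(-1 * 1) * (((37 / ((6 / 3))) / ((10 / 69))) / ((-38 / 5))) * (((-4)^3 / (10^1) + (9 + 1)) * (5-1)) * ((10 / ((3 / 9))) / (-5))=-137862 / 95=-1451.18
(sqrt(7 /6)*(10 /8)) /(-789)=-5*sqrt(42) /18936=-0.00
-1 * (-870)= 870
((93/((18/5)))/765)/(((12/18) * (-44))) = -31/26928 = -0.00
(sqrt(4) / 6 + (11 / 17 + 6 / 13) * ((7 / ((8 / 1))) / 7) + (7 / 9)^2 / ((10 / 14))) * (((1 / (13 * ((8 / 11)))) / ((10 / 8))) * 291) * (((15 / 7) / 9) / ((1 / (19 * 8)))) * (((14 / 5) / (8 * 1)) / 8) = 19144381817 / 372340800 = 51.42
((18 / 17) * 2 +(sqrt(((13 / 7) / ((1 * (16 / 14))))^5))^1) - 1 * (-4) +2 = 11.48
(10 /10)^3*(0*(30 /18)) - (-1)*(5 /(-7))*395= -1975 /7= -282.14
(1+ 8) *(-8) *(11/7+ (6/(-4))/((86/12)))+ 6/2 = -28617/301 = -95.07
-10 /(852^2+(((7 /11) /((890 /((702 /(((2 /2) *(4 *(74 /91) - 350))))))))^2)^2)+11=692675397153220336101477949746745211 /62970569511922234405118870185713201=11.00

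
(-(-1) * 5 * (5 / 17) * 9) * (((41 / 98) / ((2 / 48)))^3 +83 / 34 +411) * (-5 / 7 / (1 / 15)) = -96238776121875 / 476007854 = -202178.97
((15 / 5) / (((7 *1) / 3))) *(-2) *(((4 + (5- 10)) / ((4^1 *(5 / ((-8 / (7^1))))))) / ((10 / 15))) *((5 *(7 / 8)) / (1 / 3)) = -81 / 28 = -2.89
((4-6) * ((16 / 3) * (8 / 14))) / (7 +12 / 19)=-2432 / 3045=-0.80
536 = 536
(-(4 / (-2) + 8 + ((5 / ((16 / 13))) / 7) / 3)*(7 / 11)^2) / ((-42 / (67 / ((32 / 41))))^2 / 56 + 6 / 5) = -549613565515 / 263900035872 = -2.08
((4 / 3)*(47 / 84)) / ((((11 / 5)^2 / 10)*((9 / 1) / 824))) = 9682000 / 68607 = 141.12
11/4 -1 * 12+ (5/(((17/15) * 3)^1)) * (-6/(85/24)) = -13573/1156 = -11.74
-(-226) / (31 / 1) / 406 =113 / 6293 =0.02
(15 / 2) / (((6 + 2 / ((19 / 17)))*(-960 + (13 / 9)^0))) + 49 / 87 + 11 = 285542389 / 24696168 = 11.56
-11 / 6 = -1.83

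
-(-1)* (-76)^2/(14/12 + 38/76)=17328/5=3465.60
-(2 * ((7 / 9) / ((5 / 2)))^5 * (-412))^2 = -196396968616984576 / 34050628916015625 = -5.77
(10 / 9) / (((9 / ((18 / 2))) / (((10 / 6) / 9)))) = 50 / 243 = 0.21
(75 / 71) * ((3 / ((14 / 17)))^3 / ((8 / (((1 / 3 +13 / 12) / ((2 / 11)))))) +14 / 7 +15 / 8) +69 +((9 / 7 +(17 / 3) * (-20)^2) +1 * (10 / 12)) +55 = 30506195201 / 12468736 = 2446.61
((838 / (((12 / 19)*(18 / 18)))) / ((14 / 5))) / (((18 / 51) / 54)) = 2030055 / 28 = 72501.96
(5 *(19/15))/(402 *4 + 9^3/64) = 1216/310923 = 0.00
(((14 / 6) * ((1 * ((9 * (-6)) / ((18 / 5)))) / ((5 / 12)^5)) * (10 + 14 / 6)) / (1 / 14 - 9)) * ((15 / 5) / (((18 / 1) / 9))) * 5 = 451132416 / 15625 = 28872.47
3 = 3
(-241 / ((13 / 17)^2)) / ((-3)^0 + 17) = -22.90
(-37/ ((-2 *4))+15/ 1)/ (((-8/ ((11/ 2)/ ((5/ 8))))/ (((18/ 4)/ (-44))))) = 1413/ 640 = 2.21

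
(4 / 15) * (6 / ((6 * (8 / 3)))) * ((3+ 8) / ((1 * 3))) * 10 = 3.67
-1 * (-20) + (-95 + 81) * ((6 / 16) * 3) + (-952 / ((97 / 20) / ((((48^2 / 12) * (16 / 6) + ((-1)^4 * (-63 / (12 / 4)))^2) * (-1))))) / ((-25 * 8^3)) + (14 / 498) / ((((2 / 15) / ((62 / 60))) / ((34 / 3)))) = -45765649 / 5796720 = -7.90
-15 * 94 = -1410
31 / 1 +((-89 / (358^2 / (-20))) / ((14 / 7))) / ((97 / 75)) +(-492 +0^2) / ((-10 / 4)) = 7080138481 / 31079770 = 227.81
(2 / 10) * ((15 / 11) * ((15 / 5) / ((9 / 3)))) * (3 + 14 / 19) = 213 / 209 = 1.02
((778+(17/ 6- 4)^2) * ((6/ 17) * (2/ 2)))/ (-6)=-28057/ 612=-45.84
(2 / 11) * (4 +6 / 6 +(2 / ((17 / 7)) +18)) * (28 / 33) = 7560 / 2057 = 3.68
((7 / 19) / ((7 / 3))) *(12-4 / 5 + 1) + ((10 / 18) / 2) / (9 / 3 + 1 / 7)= 75793 / 37620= 2.01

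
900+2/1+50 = 952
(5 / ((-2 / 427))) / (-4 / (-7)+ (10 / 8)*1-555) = 1.93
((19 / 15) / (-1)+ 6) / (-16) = -71 / 240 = -0.30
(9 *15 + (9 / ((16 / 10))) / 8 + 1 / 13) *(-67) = -7568923 / 832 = -9097.26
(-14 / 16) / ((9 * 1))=-7 / 72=-0.10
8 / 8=1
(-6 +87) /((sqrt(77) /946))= 6966 *sqrt(77) /7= 8732.34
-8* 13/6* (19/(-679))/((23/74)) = 73112/46851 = 1.56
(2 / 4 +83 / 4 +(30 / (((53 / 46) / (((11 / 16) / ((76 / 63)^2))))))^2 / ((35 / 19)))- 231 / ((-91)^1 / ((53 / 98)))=5266374786777847 / 50270351552512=104.76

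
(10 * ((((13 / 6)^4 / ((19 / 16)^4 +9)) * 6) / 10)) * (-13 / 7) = -3041632256 / 136107405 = -22.35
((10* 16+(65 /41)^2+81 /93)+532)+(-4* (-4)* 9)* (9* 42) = 2872743126 /52111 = 55127.38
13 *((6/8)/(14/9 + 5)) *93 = 32643/236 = 138.32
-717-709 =-1426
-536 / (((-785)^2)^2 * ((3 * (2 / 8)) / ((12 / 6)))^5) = -17563648 / 92275179901875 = -0.00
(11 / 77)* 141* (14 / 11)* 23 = 6486 / 11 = 589.64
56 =56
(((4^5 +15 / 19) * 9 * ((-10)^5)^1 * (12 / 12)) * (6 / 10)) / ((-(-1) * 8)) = -1314292500 / 19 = -69173289.47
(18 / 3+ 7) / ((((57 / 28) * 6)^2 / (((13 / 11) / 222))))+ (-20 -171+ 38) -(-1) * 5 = -5284066066 / 35703261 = -148.00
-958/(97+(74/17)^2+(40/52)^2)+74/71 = -2900864984/404126391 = -7.18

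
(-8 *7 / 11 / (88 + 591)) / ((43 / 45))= -0.01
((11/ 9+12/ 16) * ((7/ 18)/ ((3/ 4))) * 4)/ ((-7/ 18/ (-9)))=284/ 3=94.67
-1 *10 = -10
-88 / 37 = -2.38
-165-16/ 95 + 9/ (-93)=-486706/ 2945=-165.27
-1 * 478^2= -228484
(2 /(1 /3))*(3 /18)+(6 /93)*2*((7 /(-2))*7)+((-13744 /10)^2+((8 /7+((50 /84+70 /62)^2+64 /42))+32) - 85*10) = 80020445151061 /42380100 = 1888160.84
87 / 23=3.78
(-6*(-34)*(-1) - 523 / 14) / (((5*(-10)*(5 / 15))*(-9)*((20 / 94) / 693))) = -5240829 / 1000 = -5240.83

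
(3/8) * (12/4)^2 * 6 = 81/4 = 20.25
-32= -32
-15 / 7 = -2.14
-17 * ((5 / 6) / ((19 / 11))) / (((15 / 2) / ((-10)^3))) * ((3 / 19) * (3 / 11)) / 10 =1700 / 361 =4.71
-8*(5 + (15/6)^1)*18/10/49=-108/49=-2.20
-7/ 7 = -1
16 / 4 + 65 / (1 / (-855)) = -55571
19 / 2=9.50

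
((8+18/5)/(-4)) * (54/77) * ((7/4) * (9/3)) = -2349/220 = -10.68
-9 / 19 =-0.47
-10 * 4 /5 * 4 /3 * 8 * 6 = -512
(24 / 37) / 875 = 24 / 32375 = 0.00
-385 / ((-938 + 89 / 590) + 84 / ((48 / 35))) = 454300 / 1034387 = 0.44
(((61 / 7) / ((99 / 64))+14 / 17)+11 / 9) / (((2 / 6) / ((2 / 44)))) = 90469 / 86394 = 1.05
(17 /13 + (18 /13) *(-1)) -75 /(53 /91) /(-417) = 22208 /95771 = 0.23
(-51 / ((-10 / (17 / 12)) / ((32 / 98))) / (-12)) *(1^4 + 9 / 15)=-1156 / 3675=-0.31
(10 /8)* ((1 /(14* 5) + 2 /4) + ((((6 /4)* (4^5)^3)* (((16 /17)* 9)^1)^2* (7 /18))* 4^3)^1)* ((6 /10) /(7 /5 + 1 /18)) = 392756548557935187 /265013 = 1482027480002.62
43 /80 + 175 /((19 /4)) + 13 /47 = 2690159 /71440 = 37.66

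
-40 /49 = -0.82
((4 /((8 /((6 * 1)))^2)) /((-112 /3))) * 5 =-135 /448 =-0.30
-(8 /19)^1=-8 /19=-0.42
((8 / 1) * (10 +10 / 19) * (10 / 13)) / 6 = 8000 / 741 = 10.80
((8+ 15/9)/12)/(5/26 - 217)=-377/101466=-0.00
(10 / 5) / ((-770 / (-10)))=2 / 77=0.03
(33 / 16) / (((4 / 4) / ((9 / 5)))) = 297 / 80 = 3.71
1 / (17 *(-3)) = -1 / 51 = -0.02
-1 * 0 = 0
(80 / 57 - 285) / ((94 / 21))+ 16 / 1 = -84579 / 1786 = -47.36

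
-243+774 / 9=-157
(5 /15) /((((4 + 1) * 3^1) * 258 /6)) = 1 /1935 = 0.00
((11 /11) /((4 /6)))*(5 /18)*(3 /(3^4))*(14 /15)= 7 /486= 0.01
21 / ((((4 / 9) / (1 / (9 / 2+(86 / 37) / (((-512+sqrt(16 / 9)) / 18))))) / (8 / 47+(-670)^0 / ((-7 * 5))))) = 9905529 / 6539110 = 1.51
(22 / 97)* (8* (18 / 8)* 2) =792 / 97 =8.16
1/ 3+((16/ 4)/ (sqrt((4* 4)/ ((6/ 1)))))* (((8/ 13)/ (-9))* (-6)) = 1/ 3+16* sqrt(6)/ 39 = 1.34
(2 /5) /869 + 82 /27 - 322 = -37419086 /117315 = -318.96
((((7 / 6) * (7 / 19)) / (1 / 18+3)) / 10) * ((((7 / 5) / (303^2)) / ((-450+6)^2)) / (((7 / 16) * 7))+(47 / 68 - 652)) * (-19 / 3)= 12274199374494169 / 211530414843000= 58.03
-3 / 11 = -0.27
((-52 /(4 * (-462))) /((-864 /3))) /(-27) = 0.00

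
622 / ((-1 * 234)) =-311 / 117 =-2.66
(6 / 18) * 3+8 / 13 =21 / 13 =1.62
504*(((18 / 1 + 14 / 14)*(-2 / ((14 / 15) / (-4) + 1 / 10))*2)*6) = 1723680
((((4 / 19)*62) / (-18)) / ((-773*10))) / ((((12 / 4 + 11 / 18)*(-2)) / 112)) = -0.00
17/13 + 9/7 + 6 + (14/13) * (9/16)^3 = 1637257/186368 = 8.79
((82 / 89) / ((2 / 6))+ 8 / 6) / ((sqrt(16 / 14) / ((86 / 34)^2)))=1011403 * sqrt(14) / 154326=24.52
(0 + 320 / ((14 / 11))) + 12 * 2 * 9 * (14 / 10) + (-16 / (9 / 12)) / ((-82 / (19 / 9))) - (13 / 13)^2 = 21440623 / 38745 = 553.38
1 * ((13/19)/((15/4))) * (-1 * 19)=-52/15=-3.47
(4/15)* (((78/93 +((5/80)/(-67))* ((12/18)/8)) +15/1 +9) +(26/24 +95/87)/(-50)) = 7168727213/1084194000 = 6.61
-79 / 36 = -2.19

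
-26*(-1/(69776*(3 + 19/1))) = 13/767536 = 0.00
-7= -7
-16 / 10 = -8 / 5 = -1.60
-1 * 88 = -88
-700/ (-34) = 350/ 17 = 20.59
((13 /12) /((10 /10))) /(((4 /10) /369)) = 7995 /8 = 999.38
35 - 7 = 28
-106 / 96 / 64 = -53 / 3072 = -0.02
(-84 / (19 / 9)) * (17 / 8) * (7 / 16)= -22491 / 608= -36.99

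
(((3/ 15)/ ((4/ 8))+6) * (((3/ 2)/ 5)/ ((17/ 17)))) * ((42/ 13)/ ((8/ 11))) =2772/ 325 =8.53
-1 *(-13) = 13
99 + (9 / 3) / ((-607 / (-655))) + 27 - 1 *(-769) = 545230 / 607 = 898.24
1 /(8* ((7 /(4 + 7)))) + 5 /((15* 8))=0.24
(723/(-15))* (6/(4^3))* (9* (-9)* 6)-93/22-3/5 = 1928331/880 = 2191.29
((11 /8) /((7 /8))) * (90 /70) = 99 /49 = 2.02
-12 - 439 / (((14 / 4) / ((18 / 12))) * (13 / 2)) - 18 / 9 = -3908 / 91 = -42.95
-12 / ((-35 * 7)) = 12 / 245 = 0.05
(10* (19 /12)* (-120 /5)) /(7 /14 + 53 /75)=-314.92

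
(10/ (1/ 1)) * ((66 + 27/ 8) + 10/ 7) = 19825/ 28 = 708.04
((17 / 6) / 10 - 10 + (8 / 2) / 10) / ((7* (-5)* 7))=559 / 14700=0.04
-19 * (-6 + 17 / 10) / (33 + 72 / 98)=2.42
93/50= 1.86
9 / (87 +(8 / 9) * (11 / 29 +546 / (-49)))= 16443 / 141469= 0.12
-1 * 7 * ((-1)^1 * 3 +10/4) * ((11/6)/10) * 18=231/20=11.55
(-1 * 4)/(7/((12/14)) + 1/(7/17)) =-168/445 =-0.38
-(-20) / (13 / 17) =26.15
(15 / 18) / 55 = 1 / 66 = 0.02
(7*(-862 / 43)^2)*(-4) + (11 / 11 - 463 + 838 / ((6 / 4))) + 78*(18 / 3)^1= -59283490 / 5547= -10687.49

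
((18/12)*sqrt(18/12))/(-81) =-sqrt(6)/108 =-0.02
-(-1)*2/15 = 2/15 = 0.13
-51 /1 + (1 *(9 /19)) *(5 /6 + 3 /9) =-1917 /38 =-50.45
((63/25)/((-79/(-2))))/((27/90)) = 84/395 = 0.21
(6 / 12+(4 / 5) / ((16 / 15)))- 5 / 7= 15 / 28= 0.54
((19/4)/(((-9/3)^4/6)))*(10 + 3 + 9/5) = 703/135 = 5.21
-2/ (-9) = 2/ 9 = 0.22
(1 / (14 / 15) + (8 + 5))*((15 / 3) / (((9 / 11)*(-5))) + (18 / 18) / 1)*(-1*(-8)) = -1576 / 63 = -25.02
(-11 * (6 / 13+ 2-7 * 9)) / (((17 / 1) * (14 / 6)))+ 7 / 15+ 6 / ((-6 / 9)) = 191549 / 23205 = 8.25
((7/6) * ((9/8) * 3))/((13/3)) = 189/208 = 0.91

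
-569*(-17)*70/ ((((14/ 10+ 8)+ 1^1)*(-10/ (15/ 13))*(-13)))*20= 25391625/ 2197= 11557.41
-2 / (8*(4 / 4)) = -1 / 4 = -0.25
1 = 1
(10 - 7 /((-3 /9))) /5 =31 /5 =6.20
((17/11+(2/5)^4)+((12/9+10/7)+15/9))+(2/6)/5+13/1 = 2752696/144375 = 19.07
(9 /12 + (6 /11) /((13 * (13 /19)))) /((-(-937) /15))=0.01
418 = 418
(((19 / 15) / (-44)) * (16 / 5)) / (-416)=19 / 85800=0.00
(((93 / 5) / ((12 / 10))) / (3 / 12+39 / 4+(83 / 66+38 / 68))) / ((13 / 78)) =52173 / 6629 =7.87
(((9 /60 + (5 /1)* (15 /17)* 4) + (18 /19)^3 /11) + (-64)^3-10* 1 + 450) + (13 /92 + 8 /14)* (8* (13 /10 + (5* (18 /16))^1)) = -540310550329051 /2065039130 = -261646.64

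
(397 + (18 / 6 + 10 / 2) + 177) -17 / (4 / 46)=773 / 2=386.50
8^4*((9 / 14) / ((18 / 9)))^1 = 9216 / 7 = 1316.57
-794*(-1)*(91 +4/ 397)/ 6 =36131/ 3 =12043.67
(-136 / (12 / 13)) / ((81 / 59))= -26078 / 243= -107.32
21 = 21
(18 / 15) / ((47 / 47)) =6 / 5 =1.20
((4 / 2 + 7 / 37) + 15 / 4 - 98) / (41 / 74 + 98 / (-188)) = -640375 / 228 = -2808.66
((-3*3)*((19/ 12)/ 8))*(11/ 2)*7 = -4389/ 64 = -68.58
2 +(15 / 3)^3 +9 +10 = 146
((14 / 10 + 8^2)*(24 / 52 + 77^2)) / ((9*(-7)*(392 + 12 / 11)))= -92422517 / 5902260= -15.66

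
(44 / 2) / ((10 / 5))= 11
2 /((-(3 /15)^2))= -50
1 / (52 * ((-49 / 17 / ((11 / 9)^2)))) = -2057 / 206388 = -0.01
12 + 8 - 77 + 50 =-7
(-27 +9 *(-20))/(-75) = 69/25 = 2.76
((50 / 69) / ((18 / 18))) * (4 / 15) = 40 / 207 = 0.19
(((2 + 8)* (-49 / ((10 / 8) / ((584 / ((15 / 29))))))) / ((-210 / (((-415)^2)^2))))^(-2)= 81 / 316550139364215257275008640000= 0.00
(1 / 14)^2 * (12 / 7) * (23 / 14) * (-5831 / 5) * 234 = -137241 / 35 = -3921.17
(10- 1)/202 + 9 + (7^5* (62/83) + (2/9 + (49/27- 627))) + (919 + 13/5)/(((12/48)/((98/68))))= 663801200303/38477970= 17251.46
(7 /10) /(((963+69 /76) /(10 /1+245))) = 4522 /24419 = 0.19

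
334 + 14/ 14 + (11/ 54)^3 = 52751771/ 157464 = 335.01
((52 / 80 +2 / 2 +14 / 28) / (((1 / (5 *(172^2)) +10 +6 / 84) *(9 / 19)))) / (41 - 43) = -21148862 / 93855303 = -0.23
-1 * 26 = -26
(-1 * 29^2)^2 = 707281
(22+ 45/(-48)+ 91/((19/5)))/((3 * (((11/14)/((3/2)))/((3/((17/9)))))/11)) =2586087/5168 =500.40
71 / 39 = 1.82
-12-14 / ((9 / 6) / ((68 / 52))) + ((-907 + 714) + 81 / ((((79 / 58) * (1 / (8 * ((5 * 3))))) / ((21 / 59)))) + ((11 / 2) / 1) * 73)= 2724.30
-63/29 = -2.17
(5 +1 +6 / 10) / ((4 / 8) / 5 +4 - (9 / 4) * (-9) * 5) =132 / 2107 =0.06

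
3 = 3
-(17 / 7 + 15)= -122 / 7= -17.43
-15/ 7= -2.14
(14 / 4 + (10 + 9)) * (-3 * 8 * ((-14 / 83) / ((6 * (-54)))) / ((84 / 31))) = -155 / 1494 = -0.10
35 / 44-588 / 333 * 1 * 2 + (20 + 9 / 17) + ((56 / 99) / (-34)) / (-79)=350134909 / 19677636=17.79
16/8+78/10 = 49/5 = 9.80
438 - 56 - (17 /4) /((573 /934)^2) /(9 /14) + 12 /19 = 20496368012 /56144259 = 365.07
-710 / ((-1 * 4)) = 355 / 2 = 177.50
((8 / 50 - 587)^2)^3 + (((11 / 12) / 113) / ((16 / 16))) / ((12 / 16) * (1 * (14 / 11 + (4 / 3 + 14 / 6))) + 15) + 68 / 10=2782004550167146909652126161312 / 68114501953125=40843057945012432.90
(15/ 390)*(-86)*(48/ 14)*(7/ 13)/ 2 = -516/ 169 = -3.05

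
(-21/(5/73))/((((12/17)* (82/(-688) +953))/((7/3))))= -5229574/4916865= -1.06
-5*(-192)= 960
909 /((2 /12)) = 5454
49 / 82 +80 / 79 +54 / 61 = 986103 / 395158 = 2.50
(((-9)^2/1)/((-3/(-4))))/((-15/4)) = -144/5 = -28.80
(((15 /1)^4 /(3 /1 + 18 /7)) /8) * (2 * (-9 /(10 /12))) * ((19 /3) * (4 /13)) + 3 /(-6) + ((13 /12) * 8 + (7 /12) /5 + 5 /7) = -3392856349 /70980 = -47800.17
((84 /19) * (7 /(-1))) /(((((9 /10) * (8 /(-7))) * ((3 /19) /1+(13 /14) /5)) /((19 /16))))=1140475 /10968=103.98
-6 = -6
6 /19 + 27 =519 /19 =27.32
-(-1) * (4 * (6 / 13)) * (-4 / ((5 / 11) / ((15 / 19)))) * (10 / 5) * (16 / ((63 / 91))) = -11264 / 19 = -592.84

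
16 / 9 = 1.78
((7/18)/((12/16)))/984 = 7/13284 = 0.00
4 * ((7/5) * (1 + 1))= 56/5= 11.20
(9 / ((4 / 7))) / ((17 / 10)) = 315 / 34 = 9.26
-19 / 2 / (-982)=19 / 1964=0.01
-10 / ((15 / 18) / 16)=-192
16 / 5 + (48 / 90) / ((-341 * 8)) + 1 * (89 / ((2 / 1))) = 487969 / 10230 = 47.70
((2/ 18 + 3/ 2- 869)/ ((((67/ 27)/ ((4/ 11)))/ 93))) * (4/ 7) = -34848216/ 5159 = -6754.84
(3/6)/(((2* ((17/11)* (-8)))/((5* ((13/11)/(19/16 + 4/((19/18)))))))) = -1235/51442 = -0.02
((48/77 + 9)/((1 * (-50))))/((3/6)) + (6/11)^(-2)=206249/69300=2.98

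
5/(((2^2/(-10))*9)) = -25/18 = -1.39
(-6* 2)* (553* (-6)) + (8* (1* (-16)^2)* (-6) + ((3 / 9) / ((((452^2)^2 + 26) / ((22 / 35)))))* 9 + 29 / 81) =542920024852324156 / 19722208798845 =27528.36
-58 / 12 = -29 / 6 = -4.83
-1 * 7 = -7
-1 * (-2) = 2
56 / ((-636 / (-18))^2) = 126 / 2809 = 0.04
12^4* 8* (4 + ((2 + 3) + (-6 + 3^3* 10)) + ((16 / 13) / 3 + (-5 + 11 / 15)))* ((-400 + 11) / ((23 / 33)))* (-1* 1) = 37254257289216 / 1495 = 24919235644.96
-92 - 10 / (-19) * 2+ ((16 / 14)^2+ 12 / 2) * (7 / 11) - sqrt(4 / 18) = -126254 / 1463 - sqrt(2) / 3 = -86.77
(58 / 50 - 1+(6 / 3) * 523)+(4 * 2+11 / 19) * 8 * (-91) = -2469674 / 475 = -5199.31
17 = 17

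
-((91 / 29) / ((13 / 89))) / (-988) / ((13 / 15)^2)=140175 / 4842188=0.03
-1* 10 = -10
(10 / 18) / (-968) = -5 / 8712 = -0.00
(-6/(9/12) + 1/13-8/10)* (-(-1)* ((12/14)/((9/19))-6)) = 2376/65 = 36.55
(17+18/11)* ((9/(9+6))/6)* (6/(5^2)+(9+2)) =11521/550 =20.95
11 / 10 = 1.10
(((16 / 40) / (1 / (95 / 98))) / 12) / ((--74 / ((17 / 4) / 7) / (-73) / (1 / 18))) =-0.00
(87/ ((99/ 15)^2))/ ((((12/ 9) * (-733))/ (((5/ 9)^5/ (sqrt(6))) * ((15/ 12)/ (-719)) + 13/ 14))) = -9425/ 4966808 + 11328125 * sqrt(6)/ 361494767623968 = -0.00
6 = 6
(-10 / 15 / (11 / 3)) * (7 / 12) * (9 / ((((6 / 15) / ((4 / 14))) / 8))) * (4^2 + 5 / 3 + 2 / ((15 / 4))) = -1092 / 11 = -99.27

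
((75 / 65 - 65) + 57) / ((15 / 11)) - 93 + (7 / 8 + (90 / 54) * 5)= -138547 / 1560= -88.81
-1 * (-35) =35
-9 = -9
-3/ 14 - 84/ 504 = -0.38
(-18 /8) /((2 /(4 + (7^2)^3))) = -1058877 /8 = -132359.62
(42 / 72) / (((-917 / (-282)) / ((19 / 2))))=893 / 524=1.70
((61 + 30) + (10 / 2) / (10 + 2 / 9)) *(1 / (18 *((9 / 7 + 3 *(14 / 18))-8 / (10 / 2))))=294595 / 117024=2.52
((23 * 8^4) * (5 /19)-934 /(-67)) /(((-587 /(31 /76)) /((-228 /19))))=2936700618 /14197769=206.84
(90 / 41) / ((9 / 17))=170 / 41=4.15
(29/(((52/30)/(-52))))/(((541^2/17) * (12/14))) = -17255/292681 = -0.06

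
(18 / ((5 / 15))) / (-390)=-9 / 65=-0.14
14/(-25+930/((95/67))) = 266/11987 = 0.02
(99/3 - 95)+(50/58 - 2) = -1831/29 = -63.14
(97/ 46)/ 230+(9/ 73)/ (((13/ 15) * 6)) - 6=-59912417/ 10040420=-5.97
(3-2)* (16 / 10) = 8 / 5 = 1.60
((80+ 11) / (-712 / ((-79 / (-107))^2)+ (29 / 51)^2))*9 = -13294696779 / 21197291807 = -0.63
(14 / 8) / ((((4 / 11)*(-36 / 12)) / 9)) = -231 / 16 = -14.44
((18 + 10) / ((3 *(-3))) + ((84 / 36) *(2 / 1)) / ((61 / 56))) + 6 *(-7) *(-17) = 392630 / 549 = 715.17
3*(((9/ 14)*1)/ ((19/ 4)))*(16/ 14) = 432/ 931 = 0.46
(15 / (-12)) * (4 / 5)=-1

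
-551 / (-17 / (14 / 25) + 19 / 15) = 115710 / 6109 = 18.94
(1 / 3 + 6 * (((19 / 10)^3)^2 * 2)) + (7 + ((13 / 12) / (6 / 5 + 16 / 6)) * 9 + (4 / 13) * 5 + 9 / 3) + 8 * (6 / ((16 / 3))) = 166241142983 / 282750000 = 587.94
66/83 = 0.80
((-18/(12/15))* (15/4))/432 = -25/128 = -0.20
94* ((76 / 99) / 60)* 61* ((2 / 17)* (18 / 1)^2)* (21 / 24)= 2287866 / 935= 2446.92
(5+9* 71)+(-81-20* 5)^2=33405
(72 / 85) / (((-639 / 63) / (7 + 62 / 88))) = -42714 / 66385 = -0.64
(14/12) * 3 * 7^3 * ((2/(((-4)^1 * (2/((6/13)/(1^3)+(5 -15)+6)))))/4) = 55223/208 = 265.50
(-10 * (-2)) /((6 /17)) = 170 /3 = 56.67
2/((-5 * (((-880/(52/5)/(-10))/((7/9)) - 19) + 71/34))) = 6188/93325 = 0.07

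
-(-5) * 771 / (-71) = -3855 / 71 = -54.30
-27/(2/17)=-459/2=-229.50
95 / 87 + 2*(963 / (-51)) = -54239 / 1479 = -36.67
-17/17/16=-0.06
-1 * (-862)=862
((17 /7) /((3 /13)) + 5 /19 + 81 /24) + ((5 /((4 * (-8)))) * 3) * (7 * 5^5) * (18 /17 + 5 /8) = -29956517855 /1736448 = -17251.61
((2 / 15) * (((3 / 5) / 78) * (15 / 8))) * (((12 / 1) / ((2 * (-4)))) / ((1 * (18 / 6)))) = -1 / 1040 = -0.00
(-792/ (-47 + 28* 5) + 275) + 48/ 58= 267.31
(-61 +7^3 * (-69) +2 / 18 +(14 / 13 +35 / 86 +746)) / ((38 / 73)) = -16879704955 / 382356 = -44146.57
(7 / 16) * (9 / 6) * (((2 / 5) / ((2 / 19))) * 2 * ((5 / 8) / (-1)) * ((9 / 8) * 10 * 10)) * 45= -4039875 / 256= -15780.76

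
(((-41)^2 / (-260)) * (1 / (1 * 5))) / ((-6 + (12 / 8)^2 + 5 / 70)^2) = -329476 / 3447925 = -0.10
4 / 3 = 1.33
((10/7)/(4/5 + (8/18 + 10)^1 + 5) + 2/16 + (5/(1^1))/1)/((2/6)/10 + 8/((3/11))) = 3200955/18032308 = 0.18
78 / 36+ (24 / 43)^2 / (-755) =18144479 / 8375970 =2.17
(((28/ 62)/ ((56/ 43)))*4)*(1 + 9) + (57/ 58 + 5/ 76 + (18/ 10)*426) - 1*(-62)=288231461/ 341620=843.72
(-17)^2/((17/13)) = 221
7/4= 1.75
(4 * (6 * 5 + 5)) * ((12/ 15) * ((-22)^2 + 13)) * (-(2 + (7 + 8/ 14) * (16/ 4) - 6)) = -1463168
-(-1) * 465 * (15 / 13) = 6975 / 13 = 536.54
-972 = -972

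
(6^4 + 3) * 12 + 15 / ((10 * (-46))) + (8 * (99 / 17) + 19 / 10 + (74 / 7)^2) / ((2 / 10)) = 1256001511 / 76636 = 16389.18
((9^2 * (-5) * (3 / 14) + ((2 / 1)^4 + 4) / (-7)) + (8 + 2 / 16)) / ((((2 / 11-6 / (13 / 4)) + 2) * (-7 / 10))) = 346.94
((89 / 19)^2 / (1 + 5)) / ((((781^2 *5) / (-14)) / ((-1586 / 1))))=87938942 / 3302938815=0.03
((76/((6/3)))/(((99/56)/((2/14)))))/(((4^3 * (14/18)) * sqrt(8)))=19 * sqrt(2)/1232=0.02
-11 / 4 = -2.75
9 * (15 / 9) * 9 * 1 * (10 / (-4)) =-675 / 2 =-337.50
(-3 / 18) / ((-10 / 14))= 7 / 30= 0.23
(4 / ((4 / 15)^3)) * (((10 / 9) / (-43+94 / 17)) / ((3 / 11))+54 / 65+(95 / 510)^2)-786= -7379921597 / 11781952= -626.38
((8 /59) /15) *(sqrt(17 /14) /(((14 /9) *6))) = 0.00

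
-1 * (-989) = 989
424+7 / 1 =431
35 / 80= 7 / 16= 0.44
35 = 35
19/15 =1.27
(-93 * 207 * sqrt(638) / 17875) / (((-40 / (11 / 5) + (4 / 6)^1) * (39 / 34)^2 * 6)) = 2139 * sqrt(638) / 274625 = 0.20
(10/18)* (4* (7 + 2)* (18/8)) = 45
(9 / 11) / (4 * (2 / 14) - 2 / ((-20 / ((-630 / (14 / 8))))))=-63 / 2728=-0.02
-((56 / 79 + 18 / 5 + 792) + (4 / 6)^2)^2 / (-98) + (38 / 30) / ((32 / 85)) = 128431767155449 / 19816423200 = 6481.08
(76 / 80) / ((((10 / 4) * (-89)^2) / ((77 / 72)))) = 1463 / 28515600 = 0.00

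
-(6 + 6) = -12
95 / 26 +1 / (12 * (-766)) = 436607 / 119496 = 3.65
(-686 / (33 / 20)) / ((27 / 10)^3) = -13720000 / 649539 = -21.12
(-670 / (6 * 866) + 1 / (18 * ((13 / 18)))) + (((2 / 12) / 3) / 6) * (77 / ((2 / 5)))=2103913 / 1215864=1.73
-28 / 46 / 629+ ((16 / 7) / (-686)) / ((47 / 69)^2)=-625272422 / 76730204803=-0.01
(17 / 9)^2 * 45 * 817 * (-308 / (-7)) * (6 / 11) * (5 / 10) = 4722260 / 3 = 1574086.67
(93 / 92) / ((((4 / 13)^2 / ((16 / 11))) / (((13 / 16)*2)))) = 204321 / 8096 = 25.24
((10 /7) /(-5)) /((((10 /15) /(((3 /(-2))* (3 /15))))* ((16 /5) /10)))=45 /112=0.40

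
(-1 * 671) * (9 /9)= -671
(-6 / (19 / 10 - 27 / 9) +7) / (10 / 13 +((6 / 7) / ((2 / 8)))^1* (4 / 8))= 12467 / 2486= 5.01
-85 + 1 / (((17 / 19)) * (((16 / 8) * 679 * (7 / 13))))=-13735923 / 161602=-85.00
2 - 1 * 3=-1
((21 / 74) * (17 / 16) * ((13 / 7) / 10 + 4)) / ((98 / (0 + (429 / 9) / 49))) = 712283 / 56855680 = 0.01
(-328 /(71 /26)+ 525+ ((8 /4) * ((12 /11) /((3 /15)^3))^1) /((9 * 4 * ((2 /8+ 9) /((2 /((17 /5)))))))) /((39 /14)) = 8363760706 /57476133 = 145.52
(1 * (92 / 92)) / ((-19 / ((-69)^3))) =328509 / 19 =17289.95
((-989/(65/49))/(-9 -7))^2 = 2348468521/1081600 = 2171.29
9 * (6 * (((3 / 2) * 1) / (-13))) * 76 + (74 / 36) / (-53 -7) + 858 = 5397359 / 14040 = 384.43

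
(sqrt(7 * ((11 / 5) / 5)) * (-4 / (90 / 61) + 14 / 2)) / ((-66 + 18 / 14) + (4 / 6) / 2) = -1351 * sqrt(77) / 101400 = -0.12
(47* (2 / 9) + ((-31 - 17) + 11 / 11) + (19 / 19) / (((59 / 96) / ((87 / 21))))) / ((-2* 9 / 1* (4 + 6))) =0.17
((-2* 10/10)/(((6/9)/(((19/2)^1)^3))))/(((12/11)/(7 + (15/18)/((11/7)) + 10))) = -41332.62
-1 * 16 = -16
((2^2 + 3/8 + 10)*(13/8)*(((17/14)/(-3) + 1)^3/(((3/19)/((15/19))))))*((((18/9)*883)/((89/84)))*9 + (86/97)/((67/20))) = 31669990883984375/85706628336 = 369516.24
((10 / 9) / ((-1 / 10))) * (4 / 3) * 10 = -148.15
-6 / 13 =-0.46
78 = 78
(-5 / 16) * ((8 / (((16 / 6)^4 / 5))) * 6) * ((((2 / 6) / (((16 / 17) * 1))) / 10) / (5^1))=-0.01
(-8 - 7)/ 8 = -15/ 8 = -1.88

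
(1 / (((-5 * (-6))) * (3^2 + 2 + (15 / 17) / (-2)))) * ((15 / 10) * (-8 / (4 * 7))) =-17 / 12565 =-0.00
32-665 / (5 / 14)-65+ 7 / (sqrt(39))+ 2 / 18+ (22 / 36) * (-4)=-1896.21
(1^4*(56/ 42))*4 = 16/ 3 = 5.33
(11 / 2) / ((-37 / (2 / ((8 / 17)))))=-187 / 296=-0.63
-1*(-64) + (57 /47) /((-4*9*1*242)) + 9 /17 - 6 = 135805237 /2320296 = 58.53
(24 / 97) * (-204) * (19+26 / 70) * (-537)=1782565056 / 3395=525055.98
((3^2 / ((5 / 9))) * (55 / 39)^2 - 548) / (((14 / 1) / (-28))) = 1031.56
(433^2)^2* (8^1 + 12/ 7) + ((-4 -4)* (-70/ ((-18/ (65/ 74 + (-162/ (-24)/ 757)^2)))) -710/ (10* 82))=341477786861.52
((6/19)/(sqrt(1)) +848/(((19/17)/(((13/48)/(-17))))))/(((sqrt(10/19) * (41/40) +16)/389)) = -668208640/2329677 +42807116 * sqrt(190)/44263863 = -273.49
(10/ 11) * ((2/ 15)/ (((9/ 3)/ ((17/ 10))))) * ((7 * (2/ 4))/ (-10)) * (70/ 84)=-0.02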